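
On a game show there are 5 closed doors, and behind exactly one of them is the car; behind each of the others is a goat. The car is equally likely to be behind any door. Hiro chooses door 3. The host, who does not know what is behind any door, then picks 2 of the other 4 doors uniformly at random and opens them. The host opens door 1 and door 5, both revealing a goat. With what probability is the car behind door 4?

1/3

Apply Bayes' rule, conditioning on where the car actually is.
If it is behind either of doors 1 and 5 (prior 1/5 each): that door was opened and seen not to hold the prize — ruled out; weight (1/5)·0 = 0 each.
If it is behind any of doors 2, 3, and 4 (prior 1/5 each): the host picks exactly this set with probability 1/6 regardless, and none is the prize; weight (1/5)·(1/6) = 1/30 each.
The weights sum to 1/10.
So P(the car behind door 4 | the host opened door 1 and door 5) = (1/30) / (1/10) = 1/3.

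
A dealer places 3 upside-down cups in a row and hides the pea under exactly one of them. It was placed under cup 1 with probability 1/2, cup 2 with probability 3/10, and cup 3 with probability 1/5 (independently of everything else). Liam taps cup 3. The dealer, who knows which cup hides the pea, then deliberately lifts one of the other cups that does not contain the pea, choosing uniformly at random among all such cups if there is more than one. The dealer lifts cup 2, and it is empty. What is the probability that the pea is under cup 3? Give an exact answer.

Apply Bayes' rule, conditioning on where the pea actually is.
If it is under cup 1 (prior 1/2): the dealer has no choice, probability 1; weight (1/2)·1 = 1/2.
If it is under cup 2 (prior 3/10): the dealer opened cup 2, so this case is ruled out; weight (3/10)·0 = 0.
If it is under cup 3 (prior 1/5): the dealer has 2 equally likely choices, so probability 1/2; weight (1/5)·(1/2) = 1/10.
The weights sum to 3/5.
So P(the pea under cup 3 | the dealer opened cup 2) = (1/10) / (3/5) = 1/6.

1/6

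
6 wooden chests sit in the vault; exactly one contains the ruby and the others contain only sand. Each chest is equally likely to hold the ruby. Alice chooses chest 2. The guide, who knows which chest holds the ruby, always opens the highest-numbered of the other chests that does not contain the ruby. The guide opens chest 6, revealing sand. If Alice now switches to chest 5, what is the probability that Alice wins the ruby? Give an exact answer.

1/5

Condition on the true location of the ruby.
If it is in any of chests 1, 2, 3, 4, and 5 (prior 1/6 each): chest 6 is the highest-numbered option available, probability 1; weight (1/6)·1 = 1/6 each.
If it is in chest 6 (prior 1/6): the guide opened chest 6, so this case is ruled out; weight (1/6)·0 = 0.
The weights sum to 5/6.
So P(the ruby in chest 5 | the guide opened chest 6) = (1/6) / (5/6) = 1/5.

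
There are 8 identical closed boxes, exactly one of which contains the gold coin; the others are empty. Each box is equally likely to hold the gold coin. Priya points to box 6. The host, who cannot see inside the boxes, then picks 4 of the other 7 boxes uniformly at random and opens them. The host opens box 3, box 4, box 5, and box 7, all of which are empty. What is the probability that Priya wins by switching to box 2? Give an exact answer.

Because the host chose which boxes to open without knowing where the gold coin is, the choice is independent of the prize location. Learning that none of the 4 opened boxes holds the gold coin simply rules out those 4 locations and leaves the remaining 4 boxes still equally likely by symmetry.
So P(the gold coin in box 2) = 1/4.

1/4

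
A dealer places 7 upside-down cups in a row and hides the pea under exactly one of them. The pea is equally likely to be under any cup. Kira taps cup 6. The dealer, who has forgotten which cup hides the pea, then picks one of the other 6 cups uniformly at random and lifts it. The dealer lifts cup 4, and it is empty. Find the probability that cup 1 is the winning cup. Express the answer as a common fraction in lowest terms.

Condition on the true location of the pea.
If it is under any of cups 1, 2, 3, 5, 6, and 7 (prior 1/7 each): the dealer picks cup 4 with probability 1/6 regardless, and it is not the prize; weight (1/7)·(1/6) = 1/42 each.
If it is under cup 4 (prior 1/7): the dealer opened cup 4, so this case is ruled out; weight (1/7)·0 = 0.
The weights sum to 1/7.
So P(the pea under cup 1 | the dealer opened cup 4) = (1/42) / (1/7) = 1/6.

1/6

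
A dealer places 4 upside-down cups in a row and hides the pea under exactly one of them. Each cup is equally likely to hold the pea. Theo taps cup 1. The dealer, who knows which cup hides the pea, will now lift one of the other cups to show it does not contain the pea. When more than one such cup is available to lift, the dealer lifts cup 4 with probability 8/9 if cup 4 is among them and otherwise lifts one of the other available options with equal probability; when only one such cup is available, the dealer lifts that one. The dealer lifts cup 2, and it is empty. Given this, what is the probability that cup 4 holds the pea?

Consider each possible location of the pea in turn.
If it is under cup 1 (prior 1/4): cup 4 is available but not opened; cup 2 gets probability (1 − 8/9)/2 = 1/18; weight (1/4)·(1/18) = 1/72.
If it is under cup 2 (prior 1/4): the dealer opened cup 2, so this case is ruled out; weight (1/4)·0 = 0.
If it is under cup 3 (prior 1/4): cup 4 is available but not opened, probability 1/9; weight (1/4)·(1/9) = 1/36.
If it is under cup 4 (prior 1/4): cup 4 holds the prize so is unavailable; the dealer chooses uniformly among the 2 others, probability 1/2; weight (1/4)·(1/2) = 1/8.
The weights sum to 1/6.
So P(the pea under cup 4 | the dealer opened cup 2) = (1/8) / (1/6) = 3/4.

3/4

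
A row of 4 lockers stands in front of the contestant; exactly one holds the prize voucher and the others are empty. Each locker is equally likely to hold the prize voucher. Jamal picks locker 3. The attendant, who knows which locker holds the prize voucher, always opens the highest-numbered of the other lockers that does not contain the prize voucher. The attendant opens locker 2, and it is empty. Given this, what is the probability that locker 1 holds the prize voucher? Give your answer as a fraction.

Consider each possible location of the prize voucher in turn.
If it is in either of lockers 1 and 3 (prior 1/4 each): the attendant would have opened locker 4 instead, probability 0; weight (1/4)·0 = 0 each.
If it is in locker 2 (prior 1/4): the attendant opened locker 2, so this case is ruled out; weight (1/4)·0 = 0.
If it is in locker 4 (prior 1/4): locker 2 is the highest-numbered option available, probability 1; weight (1/4)·1 = 1/4.
The weights sum to 1/4.
So P(the prize voucher in locker 1 | the attendant opened locker 2) = 0 / (1/4) = 0.

0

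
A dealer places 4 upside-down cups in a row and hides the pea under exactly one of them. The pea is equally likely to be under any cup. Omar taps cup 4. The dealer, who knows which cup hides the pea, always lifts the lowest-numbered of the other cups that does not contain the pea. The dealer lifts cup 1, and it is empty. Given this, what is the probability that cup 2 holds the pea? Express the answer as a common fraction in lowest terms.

1/3

Condition on the true location of the pea.
If it is under cup 1 (prior 1/4): the dealer opened cup 1, so this case is ruled out; weight (1/4)·0 = 0.
If it is under any of cups 2, 3, and 4 (prior 1/4 each): cup 1 is the lowest-numbered option available, probability 1; weight (1/4)·1 = 1/4 each.
The weights sum to 3/4.
So P(the pea under cup 2 | the dealer opened cup 1) = (1/4) / (3/4) = 1/3.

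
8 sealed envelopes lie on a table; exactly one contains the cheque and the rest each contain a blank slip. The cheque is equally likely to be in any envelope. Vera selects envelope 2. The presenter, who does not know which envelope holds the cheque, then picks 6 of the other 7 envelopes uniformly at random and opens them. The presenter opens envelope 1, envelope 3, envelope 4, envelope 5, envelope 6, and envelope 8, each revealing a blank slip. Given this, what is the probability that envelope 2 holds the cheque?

Because the presenter chose which envelopes to open without knowing where the cheque is, the choice is independent of the prize location. Learning that none of the 6 opened envelopes holds the cheque simply rules out those 6 locations and leaves the remaining 2 envelopes still equally likely by symmetry.
So P(the cheque in envelope 2) = 1/2.

1/2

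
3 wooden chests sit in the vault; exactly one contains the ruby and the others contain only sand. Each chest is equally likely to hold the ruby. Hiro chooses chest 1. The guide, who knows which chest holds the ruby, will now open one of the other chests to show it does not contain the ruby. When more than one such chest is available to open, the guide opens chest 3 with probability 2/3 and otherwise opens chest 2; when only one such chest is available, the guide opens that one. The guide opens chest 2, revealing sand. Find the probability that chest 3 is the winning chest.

Condition on the true location of the ruby.
If it is in chest 1 (prior 1/3): chest 3 is available but not opened, probability 1/3; weight (1/3)·(1/3) = 1/9.
If it is in chest 2 (prior 1/3): the guide opened chest 2, so this case is ruled out; weight (1/3)·0 = 0.
If it is in chest 3 (prior 1/3): only chest 2 is available, probability 1; weight (1/3)·1 = 1/3.
The weights sum to 4/9.
So P(the ruby in chest 3 | the guide opened chest 2) = (1/3) / (4/9) = 3/4.

3/4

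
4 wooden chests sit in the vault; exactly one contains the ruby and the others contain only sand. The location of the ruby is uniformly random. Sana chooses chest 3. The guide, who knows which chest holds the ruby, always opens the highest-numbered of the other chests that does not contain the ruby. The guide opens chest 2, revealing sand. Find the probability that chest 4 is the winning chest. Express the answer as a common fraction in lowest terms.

Apply Bayes' rule, conditioning on where the ruby actually is.
If it is in either of chests 1 and 3 (prior 1/4 each): the guide would have opened chest 4 instead, probability 0; weight (1/4)·0 = 0 each.
If it is in chest 2 (prior 1/4): the guide opened chest 2, so this case is ruled out; weight (1/4)·0 = 0.
If it is in chest 4 (prior 1/4): chest 2 is the highest-numbered option available, probability 1; weight (1/4)·1 = 1/4.
The weights sum to 1/4.
So P(the ruby in chest 4 | the guide opened chest 2) = (1/4) / (1/4) = 1.

1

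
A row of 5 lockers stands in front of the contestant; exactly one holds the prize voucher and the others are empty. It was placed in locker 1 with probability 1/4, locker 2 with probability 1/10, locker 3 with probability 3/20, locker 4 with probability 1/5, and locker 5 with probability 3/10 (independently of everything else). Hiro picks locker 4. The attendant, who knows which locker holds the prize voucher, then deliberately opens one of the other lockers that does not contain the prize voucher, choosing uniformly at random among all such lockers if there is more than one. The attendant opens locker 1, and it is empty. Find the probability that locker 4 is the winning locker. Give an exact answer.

3/14

Consider each possible location of the prize voucher in turn.
If it is in locker 1 (prior 1/4): the attendant opened locker 1, so this case is ruled out; weight (1/4)·0 = 0.
If it is in locker 2 (prior 1/10): the attendant has 3 equally likely choices, so probability 1/3; weight (1/10)·(1/3) = 1/30.
If it is in locker 3 (prior 3/20): the attendant has 3 equally likely choices, so probability 1/3; weight (3/20)·(1/3) = 1/20.
If it is in locker 4 (prior 1/5): the attendant has 4 equally likely choices, so probability 1/4; weight (1/5)·(1/4) = 1/20.
If it is in locker 5 (prior 3/10): the attendant has 3 equally likely choices, so probability 1/3; weight (3/10)·(1/3) = 1/10.
The weights sum to 7/30.
So P(the prize voucher in locker 4 | the attendant opened locker 1) = (1/20) / (7/30) = 3/14.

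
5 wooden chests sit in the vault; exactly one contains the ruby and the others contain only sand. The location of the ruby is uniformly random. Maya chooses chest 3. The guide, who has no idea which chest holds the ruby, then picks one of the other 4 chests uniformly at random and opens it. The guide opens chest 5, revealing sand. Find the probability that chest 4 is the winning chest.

1/4

Apply Bayes' rule, conditioning on where the ruby actually is.
If it is in any of chests 1, 2, 3, and 4 (prior 1/5 each): the guide picks chest 5 with probability 1/4 regardless, and it is not the prize; weight (1/5)·(1/4) = 1/20 each.
If it is in chest 5 (prior 1/5): the guide opened chest 5, so this case is ruled out; weight (1/5)·0 = 0.
The weights sum to 1/5.
So P(the ruby in chest 4 | the guide opened chest 5) = (1/20) / (1/5) = 1/4.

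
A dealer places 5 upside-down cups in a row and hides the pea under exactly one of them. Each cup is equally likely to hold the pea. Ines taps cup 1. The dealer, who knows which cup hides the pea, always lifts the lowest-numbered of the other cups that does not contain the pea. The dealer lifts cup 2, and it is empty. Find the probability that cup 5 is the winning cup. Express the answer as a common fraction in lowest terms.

Condition on the true location of the pea.
If it is under any of cups 1, 3, 4, and 5 (prior 1/5 each): cup 2 is the lowest-numbered option available, probability 1; weight (1/5)·1 = 1/5 each.
If it is under cup 2 (prior 1/5): the dealer opened cup 2, so this case is ruled out; weight (1/5)·0 = 0.
The weights sum to 4/5.
So P(the pea under cup 5 | the dealer opened cup 2) = (1/5) / (4/5) = 1/4.

1/4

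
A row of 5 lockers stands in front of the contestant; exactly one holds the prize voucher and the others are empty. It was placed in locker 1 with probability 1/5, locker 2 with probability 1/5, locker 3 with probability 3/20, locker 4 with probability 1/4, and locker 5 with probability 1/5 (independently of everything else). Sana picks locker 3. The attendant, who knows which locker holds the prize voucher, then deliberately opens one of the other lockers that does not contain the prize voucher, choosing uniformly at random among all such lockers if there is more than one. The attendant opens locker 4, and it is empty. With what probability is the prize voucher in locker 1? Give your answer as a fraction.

Condition on the true location of the prize voucher.
If it is in any of lockers 1, 2, and 5 (prior 1/5 each): the attendant has 3 equally likely choices, so probability 1/3; weight (1/5)·(1/3) = 1/15 each.
If it is in locker 3 (prior 3/20): the attendant has 4 equally likely choices, so probability 1/4; weight (3/20)·(1/4) = 3/80.
If it is in locker 4 (prior 1/4): the attendant opened locker 4, so this case is ruled out; weight (1/4)·0 = 0.
The weights sum to 19/80.
So P(the prize voucher in locker 1 | the attendant opened locker 4) = (1/15) / (19/80) = 16/57.

16/57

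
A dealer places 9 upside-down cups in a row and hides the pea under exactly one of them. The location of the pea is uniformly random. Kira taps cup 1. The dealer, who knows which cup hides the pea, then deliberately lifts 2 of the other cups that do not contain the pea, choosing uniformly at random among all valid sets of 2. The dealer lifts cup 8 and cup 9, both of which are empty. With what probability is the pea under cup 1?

1/9

Condition on the true location of the pea.
If it is under cup 1 (prior 1/9): the dealer has 28 equally likely choices, so probability 1/28; weight (1/9)·(1/28) = 1/252.
If it is under any of cups 2, 3, 4, 5, 6, and 7 (prior 1/9 each): the dealer has 21 equally likely choices, so probability 1/21; weight (1/9)·(1/21) = 1/189 each.
If it is under either of cups 8 and 9 (prior 1/9 each): that cup was opened and seen not to hold the prize — ruled out; weight (1/9)·0 = 0 each.
The weights sum to 1/28.
So P(the pea under cup 1 | the dealer opened cup 8 and cup 9) = (1/252) / (1/28) = 1/9.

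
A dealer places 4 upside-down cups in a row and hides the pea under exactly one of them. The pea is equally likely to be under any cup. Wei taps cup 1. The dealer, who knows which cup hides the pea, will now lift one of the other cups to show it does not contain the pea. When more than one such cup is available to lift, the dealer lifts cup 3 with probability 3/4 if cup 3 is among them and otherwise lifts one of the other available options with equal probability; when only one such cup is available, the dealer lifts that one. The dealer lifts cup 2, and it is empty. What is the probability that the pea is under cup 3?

4/7

Consider each possible location of the pea in turn.
If it is under cup 1 (prior 1/4): cup 3 is available but not opened; cup 2 gets probability (1 − 3/4)/2 = 1/8; weight (1/4)·(1/8) = 1/32.
If it is under cup 2 (prior 1/4): the dealer opened cup 2, so this case is ruled out; weight (1/4)·0 = 0.
If it is under cup 3 (prior 1/4): cup 3 holds the prize so is unavailable; the dealer chooses uniformly among the 2 others, probability 1/2; weight (1/4)·(1/2) = 1/8.
If it is under cup 4 (prior 1/4): cup 3 is available but not opened, probability 1/4; weight (1/4)·(1/4) = 1/16.
The weights sum to 7/32.
So P(the pea under cup 3 | the dealer opened cup 2) = (1/8) / (7/32) = 4/7.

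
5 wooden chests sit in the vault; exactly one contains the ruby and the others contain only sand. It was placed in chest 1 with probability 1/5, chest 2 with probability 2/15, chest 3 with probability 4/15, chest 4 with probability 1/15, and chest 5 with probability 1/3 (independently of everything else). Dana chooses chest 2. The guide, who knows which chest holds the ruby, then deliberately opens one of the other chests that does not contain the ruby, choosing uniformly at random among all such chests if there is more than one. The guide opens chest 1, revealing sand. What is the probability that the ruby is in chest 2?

3/23

Consider each possible location of the ruby in turn.
If it is in chest 1 (prior 1/5): the guide opened chest 1, so this case is ruled out; weight (1/5)·0 = 0.
If it is in chest 2 (prior 2/15): the guide has 4 equally likely choices, so probability 1/4; weight (2/15)·(1/4) = 1/30.
If it is in chest 3 (prior 4/15): the guide has 3 equally likely choices, so probability 1/3; weight (4/15)·(1/3) = 4/45.
If it is in chest 4 (prior 1/15): the guide has 3 equally likely choices, so probability 1/3; weight (1/15)·(1/3) = 1/45.
If it is in chest 5 (prior 1/3): the guide has 3 equally likely choices, so probability 1/3; weight (1/3)·(1/3) = 1/9.
The weights sum to 23/90.
So P(the ruby in chest 2 | the guide opened chest 1) = (1/30) / (23/90) = 3/23.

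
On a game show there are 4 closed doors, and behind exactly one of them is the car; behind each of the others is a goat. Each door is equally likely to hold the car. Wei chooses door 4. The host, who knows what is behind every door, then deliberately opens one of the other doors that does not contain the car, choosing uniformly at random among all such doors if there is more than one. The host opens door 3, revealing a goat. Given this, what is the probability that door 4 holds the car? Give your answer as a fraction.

Consider each possible location of the car in turn.
If it is behind either of doors 1 and 2 (prior 1/4 each): the host has 2 equally likely choices, so probability 1/2; weight (1/4)·(1/2) = 1/8 each.
If it is behind door 3 (prior 1/4): the host opened door 3, so this case is ruled out; weight (1/4)·0 = 0.
If it is behind door 4 (prior 1/4): the host has 3 equally likely choices, so probability 1/3; weight (1/4)·(1/3) = 1/12.
The weights sum to 1/3.
So P(the car behind door 4 | the host opened door 3) = (1/12) / (1/3) = 1/4.

1/4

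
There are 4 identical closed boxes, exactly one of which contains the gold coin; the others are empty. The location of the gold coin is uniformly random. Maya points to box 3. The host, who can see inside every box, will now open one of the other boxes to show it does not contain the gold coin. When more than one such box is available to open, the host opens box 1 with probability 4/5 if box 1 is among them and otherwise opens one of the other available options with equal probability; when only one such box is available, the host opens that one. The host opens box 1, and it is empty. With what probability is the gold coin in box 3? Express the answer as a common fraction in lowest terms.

Condition on the true location of the gold coin.
If it is in box 1 (prior 1/4): the host opened box 1, so this case is ruled out; weight (1/4)·0 = 0.
If it is in any of boxes 2, 3, and 4 (prior 1/4 each): box 1 is available, opened with probability 4/5; weight (1/4)·(4/5) = 1/5 each.
The weights sum to 3/5.
So P(the gold coin in box 3 | the host opened box 1) = (1/5) / (3/5) = 1/3.

1/3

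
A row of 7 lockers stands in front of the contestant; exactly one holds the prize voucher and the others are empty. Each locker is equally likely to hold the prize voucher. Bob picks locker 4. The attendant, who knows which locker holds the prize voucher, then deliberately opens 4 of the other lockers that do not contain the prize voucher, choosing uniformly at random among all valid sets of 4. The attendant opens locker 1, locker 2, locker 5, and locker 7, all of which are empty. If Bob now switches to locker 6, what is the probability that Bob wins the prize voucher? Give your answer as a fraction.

Consider each possible location of the prize voucher in turn.
If it is in any of lockers 1, 2, 5, and 7 (prior 1/7 each): that locker was opened and seen not to hold the prize — ruled out; weight (1/7)·0 = 0 each.
If it is in either of lockers 3 and 6 (prior 1/7 each): the attendant has 5 equally likely choices, so probability 1/5; weight (1/7)·(1/5) = 1/35 each.
If it is in locker 4 (prior 1/7): the attendant has 15 equally likely choices, so probability 1/15; weight (1/7)·(1/15) = 1/105.
The weights sum to 1/15.
So P(the prize voucher in locker 6 | the attendant opened locker 1, locker 2, locker 5, and locker 7) = (1/35) / (1/15) = 3/7.

3/7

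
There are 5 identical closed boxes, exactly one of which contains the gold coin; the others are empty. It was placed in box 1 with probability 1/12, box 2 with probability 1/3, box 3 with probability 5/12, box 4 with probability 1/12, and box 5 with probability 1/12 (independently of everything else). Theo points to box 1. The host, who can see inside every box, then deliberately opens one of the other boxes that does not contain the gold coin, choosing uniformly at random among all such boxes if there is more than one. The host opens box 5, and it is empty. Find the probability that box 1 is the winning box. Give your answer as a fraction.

3/43

Consider each possible location of the gold coin in turn.
If it is in box 1 (prior 1/12): the host has 4 equally likely choices, so probability 1/4; weight (1/12)·(1/4) = 1/48.
If it is in box 2 (prior 1/3): the host has 3 equally likely choices, so probability 1/3; weight (1/3)·(1/3) = 1/9.
If it is in box 3 (prior 5/12): the host has 3 equally likely choices, so probability 1/3; weight (5/12)·(1/3) = 5/36.
If it is in box 4 (prior 1/12): the host has 3 equally likely choices, so probability 1/3; weight (1/12)·(1/3) = 1/36.
If it is in box 5 (prior 1/12): the host opened box 5, so this case is ruled out; weight (1/12)·0 = 0.
The weights sum to 43/144.
So P(the gold coin in box 1 | the host opened box 5) = (1/48) / (43/144) = 3/43.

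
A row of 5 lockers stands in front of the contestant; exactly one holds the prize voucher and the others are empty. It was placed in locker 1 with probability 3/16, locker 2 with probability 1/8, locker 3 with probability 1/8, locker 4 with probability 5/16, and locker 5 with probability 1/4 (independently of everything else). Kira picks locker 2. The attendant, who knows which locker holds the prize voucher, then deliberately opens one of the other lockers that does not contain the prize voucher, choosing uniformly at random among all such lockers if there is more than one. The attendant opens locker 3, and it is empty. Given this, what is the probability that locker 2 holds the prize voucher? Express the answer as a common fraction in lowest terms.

Apply Bayes' rule, conditioning on where the prize voucher actually is.
If it is in locker 1 (prior 3/16): the attendant has 3 equally likely choices, so probability 1/3; weight (3/16)·(1/3) = 1/16.
If it is in locker 2 (prior 1/8): the attendant has 4 equally likely choices, so probability 1/4; weight (1/8)·(1/4) = 1/32.
If it is in locker 3 (prior 1/8): the attendant opened locker 3, so this case is ruled out; weight (1/8)·0 = 0.
If it is in locker 4 (prior 5/16): the attendant has 3 equally likely choices, so probability 1/3; weight (5/16)·(1/3) = 5/48.
If it is in locker 5 (prior 1/4): the attendant has 3 equally likely choices, so probability 1/3; weight (1/4)·(1/3) = 1/12.
The weights sum to 9/32.
So P(the prize voucher in locker 2 | the attendant opened locker 3) = (1/32) / (9/32) = 1/9.

1/9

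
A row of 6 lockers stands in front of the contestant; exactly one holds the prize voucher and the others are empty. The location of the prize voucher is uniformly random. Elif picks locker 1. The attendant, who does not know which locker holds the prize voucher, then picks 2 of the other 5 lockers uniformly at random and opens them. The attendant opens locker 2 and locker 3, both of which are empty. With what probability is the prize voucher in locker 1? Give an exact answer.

Consider each possible location of the prize voucher in turn.
If it is in any of lockers 1, 4, 5, and 6 (prior 1/6 each): the attendant picks exactly this set with probability 1/10 regardless, and none is the prize; weight (1/6)·(1/10) = 1/60 each.
If it is in either of lockers 2 and 3 (prior 1/6 each): that locker was opened and seen not to hold the prize — ruled out; weight (1/6)·0 = 0 each.
The weights sum to 1/15.
So P(the prize voucher in locker 1 | the attendant opened locker 2 and locker 3) = (1/60) / (1/15) = 1/4.

1/4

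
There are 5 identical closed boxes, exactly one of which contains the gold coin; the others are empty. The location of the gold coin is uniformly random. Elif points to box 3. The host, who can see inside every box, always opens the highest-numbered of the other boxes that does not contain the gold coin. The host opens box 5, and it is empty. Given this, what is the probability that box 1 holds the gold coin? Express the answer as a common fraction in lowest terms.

Condition on the true location of the gold coin.
If it is in any of boxes 1, 2, 3, and 4 (prior 1/5 each): box 5 is the highest-numbered option available, probability 1; weight (1/5)·1 = 1/5 each.
If it is in box 5 (prior 1/5): the host opened box 5, so this case is ruled out; weight (1/5)·0 = 0.
The weights sum to 4/5.
So P(the gold coin in box 1 | the host opened box 5) = (1/5) / (4/5) = 1/4.

1/4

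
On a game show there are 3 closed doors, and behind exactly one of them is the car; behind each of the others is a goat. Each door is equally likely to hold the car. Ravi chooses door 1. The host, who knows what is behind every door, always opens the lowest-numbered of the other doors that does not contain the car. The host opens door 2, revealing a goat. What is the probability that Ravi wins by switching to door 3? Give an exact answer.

1/2

Consider each possible location of the car in turn.
If it is behind either of doors 1 and 3 (prior 1/3 each): door 2 is the lowest-numbered option available, probability 1; weight (1/3)·1 = 1/3 each.
If it is behind door 2 (prior 1/3): the host opened door 2, so this case is ruled out; weight (1/3)·0 = 0.
The weights sum to 2/3.
So P(the car behind door 3 | the host opened door 2) = (1/3) / (2/3) = 1/2.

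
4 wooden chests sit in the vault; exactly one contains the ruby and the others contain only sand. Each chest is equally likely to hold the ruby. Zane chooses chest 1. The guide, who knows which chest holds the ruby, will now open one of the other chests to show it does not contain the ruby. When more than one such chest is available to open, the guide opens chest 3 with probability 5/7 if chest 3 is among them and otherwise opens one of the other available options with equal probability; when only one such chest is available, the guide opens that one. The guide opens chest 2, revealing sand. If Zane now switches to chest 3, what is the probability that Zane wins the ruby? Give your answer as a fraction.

Apply Bayes' rule, conditioning on where the ruby actually is.
If it is in chest 1 (prior 1/4): chest 3 is available but not opened; chest 2 gets probability (1 − 5/7)/2 = 1/7; weight (1/4)·(1/7) = 1/28.
If it is in chest 2 (prior 1/4): the guide opened chest 2, so this case is ruled out; weight (1/4)·0 = 0.
If it is in chest 3 (prior 1/4): chest 3 holds the prize so is unavailable; the guide chooses uniformly among the 2 others, probability 1/2; weight (1/4)·(1/2) = 1/8.
If it is in chest 4 (prior 1/4): chest 3 is available but not opened, probability 2/7; weight (1/4)·(2/7) = 1/14.
The weights sum to 13/56.
So P(the ruby in chest 3 | the guide opened chest 2) = (1/8) / (13/56) = 7/13.

7/13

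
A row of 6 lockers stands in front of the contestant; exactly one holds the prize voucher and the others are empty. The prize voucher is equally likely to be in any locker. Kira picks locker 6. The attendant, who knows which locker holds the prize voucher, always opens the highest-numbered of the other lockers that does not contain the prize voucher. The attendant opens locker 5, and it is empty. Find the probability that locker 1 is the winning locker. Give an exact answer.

1/5

Consider each possible location of the prize voucher in turn.
If it is in any of lockers 1, 2, 3, 4, and 6 (prior 1/6 each): locker 5 is the highest-numbered option available, probability 1; weight (1/6)·1 = 1/6 each.
If it is in locker 5 (prior 1/6): the attendant opened locker 5, so this case is ruled out; weight (1/6)·0 = 0.
The weights sum to 5/6.
So P(the prize voucher in locker 1 | the attendant opened locker 5) = (1/6) / (5/6) = 1/5.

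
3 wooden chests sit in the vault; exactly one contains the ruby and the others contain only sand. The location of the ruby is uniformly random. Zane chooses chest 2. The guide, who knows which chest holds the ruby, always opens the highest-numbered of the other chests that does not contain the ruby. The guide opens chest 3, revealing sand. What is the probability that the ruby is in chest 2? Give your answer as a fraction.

1/2

Consider each possible location of the ruby in turn.
If it is in either of chests 1 and 2 (prior 1/3 each): chest 3 is the highest-numbered option available, probability 1; weight (1/3)·1 = 1/3 each.
If it is in chest 3 (prior 1/3): the guide opened chest 3, so this case is ruled out; weight (1/3)·0 = 0.
The weights sum to 2/3.
So P(the ruby in chest 2 | the guide opened chest 3) = (1/3) / (2/3) = 1/2.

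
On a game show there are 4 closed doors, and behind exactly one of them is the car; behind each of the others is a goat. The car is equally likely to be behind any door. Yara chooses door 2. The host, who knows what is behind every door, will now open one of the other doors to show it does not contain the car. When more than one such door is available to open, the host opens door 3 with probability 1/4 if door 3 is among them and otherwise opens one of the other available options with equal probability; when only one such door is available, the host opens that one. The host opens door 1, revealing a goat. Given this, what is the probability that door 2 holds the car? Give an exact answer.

3/13

Apply Bayes' rule, conditioning on where the car actually is.
If it is behind door 1 (prior 1/4): the host opened door 1, so this case is ruled out; weight (1/4)·0 = 0.
If it is behind door 2 (prior 1/4): door 3 is available but not opened; door 1 gets probability (1 − 1/4)/2 = 3/8; weight (1/4)·(3/8) = 3/32.
If it is behind door 3 (prior 1/4): door 3 holds the prize so is unavailable; the host chooses uniformly among the 2 others, probability 1/2; weight (1/4)·(1/2) = 1/8.
If it is behind door 4 (prior 1/4): door 3 is available but not opened, probability 3/4; weight (1/4)·(3/4) = 3/16.
The weights sum to 13/32.
So P(the car behind door 2 | the host opened door 1) = (3/32) / (13/32) = 3/13.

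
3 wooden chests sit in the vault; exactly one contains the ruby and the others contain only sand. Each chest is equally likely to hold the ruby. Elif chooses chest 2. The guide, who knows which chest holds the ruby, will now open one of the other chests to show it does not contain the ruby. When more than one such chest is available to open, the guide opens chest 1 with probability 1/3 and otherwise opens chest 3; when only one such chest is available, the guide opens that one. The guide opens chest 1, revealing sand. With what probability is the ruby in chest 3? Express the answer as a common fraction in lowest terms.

3/4

Apply Bayes' rule, conditioning on where the ruby actually is.
If it is in chest 1 (prior 1/3): the guide opened chest 1, so this case is ruled out; weight (1/3)·0 = 0.
If it is in chest 2 (prior 1/3): chest 1 is available, opened with probability 1/3; weight (1/3)·(1/3) = 1/9.
If it is in chest 3 (prior 1/3): only chest 1 is available, probability 1; weight (1/3)·1 = 1/3.
The weights sum to 4/9.
So P(the ruby in chest 3 | the guide opened chest 1) = (1/3) / (4/9) = 3/4.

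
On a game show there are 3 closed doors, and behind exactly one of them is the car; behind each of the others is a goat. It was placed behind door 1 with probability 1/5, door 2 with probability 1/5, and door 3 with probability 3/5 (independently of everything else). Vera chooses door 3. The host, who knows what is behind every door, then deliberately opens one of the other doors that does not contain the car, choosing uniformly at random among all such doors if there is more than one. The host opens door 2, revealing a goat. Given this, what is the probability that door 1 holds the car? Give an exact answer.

Condition on the true location of the car.
If it is behind door 1 (prior 1/5): the host has no choice, probability 1; weight (1/5)·1 = 1/5.
If it is behind door 2 (prior 1/5): the host opened door 2, so this case is ruled out; weight (1/5)·0 = 0.
If it is behind door 3 (prior 3/5): the host has 2 equally likely choices, so probability 1/2; weight (3/5)·(1/2) = 3/10.
The weights sum to 1/2.
So P(the car behind door 1 | the host opened door 2) = (1/5) / (1/2) = 2/5.

2/5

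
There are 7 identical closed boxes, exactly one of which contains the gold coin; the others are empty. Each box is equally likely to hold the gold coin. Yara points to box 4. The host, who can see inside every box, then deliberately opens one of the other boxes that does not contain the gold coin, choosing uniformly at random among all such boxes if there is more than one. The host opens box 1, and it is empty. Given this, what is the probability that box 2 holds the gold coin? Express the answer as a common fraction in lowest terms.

Apply Bayes' rule, conditioning on where the gold coin actually is.
If it is in box 1 (prior 1/7): the host opened box 1, so this case is ruled out; weight (1/7)·0 = 0.
If it is in any of boxes 2, 3, 5, 6, and 7 (prior 1/7 each): the host has 5 equally likely choices, so probability 1/5; weight (1/7)·(1/5) = 1/35 each.
If it is in box 4 (prior 1/7): the host has 6 equally likely choices, so probability 1/6; weight (1/7)·(1/6) = 1/42.
The weights sum to 1/6.
So P(the gold coin in box 2 | the host opened box 1) = (1/35) / (1/6) = 6/35.

6/35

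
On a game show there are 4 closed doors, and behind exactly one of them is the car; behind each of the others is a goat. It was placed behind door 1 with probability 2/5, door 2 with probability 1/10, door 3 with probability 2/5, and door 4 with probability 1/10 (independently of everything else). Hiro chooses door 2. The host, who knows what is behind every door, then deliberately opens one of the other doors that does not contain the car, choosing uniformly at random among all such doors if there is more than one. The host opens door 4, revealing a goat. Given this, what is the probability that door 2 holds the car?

Condition on the true location of the car.
If it is behind either of doors 1 and 3 (prior 2/5 each): the host has 2 equally likely choices, so probability 1/2; weight (2/5)·(1/2) = 1/5 each.
If it is behind door 2 (prior 1/10): the host has 3 equally likely choices, so probability 1/3; weight (1/10)·(1/3) = 1/30.
If it is behind door 4 (prior 1/10): the host opened door 4, so this case is ruled out; weight (1/10)·0 = 0.
The weights sum to 13/30.
So P(the car behind door 2 | the host opened door 4) = (1/30) / (13/30) = 1/13.

1/13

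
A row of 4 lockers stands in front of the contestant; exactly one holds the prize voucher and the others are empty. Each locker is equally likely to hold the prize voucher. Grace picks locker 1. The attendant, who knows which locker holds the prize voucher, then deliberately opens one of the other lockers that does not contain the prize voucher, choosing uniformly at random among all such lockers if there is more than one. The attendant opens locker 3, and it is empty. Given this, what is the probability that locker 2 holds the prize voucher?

3/8

Consider each possible location of the prize voucher in turn.
If it is in locker 1 (prior 1/4): the attendant has 3 equally likely choices, so probability 1/3; weight (1/4)·(1/3) = 1/12.
If it is in either of lockers 2 and 4 (prior 1/4 each): the attendant has 2 equally likely choices, so probability 1/2; weight (1/4)·(1/2) = 1/8 each.
If it is in locker 3 (prior 1/4): the attendant opened locker 3, so this case is ruled out; weight (1/4)·0 = 0.
The weights sum to 1/3.
So P(the prize voucher in locker 2 | the attendant opened locker 3) = (1/8) / (1/3) = 3/8.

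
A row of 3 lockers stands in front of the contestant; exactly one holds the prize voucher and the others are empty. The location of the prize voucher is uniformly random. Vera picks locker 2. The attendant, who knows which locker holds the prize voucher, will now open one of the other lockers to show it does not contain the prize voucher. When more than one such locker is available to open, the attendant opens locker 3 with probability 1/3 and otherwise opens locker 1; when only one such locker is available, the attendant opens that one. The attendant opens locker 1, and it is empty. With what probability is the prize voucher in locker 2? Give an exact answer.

Consider each possible location of the prize voucher in turn.
If it is in locker 1 (prior 1/3): the attendant opened locker 1, so this case is ruled out; weight (1/3)·0 = 0.
If it is in locker 2 (prior 1/3): locker 3 is available but not opened, probability 2/3; weight (1/3)·(2/3) = 2/9.
If it is in locker 3 (prior 1/3): only locker 1 is available, probability 1; weight (1/3)·1 = 1/3.
The weights sum to 5/9.
So P(the prize voucher in locker 2 | the attendant opened locker 1) = (2/9) / (5/9) = 2/5.

2/5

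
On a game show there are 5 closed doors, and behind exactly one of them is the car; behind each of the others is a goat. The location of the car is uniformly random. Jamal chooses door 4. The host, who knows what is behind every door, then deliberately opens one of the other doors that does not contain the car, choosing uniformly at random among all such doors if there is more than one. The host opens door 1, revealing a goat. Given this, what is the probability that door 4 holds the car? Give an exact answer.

Consider each possible location of the car in turn.
If it is behind door 1 (prior 1/5): the host opened door 1, so this case is ruled out; weight (1/5)·0 = 0.
If it is behind any of doors 2, 3, and 5 (prior 1/5 each): the host has 3 equally likely choices, so probability 1/3; weight (1/5)·(1/3) = 1/15 each.
If it is behind door 4 (prior 1/5): the host has 4 equally likely choices, so probability 1/4; weight (1/5)·(1/4) = 1/20.
The weights sum to 1/4.
So P(the car behind door 4 | the host opened door 1) = (1/20) / (1/4) = 1/5.

1/5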